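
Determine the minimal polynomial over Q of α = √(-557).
m_α(x) = x^2 + 557

α satisfies α^2 + 557 = 0, so x^2 + 557 annihilates α. Since d = -557 is squarefree and ≠ 1, it is not a perfect square in Q, so x^2 + 557 has no rational root and is therefore irreducible over Q (a degree-2 polynomial over a field is irreducible iff it has no root). Hence m_α(x) = x^2 + 557.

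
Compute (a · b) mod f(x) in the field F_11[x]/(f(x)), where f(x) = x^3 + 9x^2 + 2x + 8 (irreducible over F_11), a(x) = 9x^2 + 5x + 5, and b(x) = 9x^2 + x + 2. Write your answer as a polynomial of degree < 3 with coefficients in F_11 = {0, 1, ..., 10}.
a · b ≡ 8x^2 + 2x + 9 (mod f(x))

Multiply in F_11[x]: a(x)·b(x) = (9x^2 + 5x + 5)·(9x^2 + x + 2) = 4x^4 + 10x^3 + 2x^2 + 4x + 10. This has degree ≥ 3, so divide by f(x) over F_11: 4x^4 + 10x^3 + 2x^2 + 4x + 10 = (4x + 7)·(x^3 + 9x^2 + 2x + 8) + (8x^2 + 2x + 9). Hence a·b ≡ 8x^2 + 2x + 9 (mod f). (F_11[x]/(f) is a field with 11^3 = 1331 elements since f is irreducible of degree 3.)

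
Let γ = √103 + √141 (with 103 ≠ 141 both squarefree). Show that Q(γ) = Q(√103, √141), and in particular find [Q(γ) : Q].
[Q(γ) : Q] = 4 (equivalently, Q(γ) = Q(√103, √141))

Obviously Q(γ) ⊆ Q(√103, √141), and [Q(√103, √141):Q] = 4 (since 103, 141 are distinct squarefree integers > 1 with 14523 not a perfect square). To show equality we compute the minimal polynomial of γ. From γ = √103 + √141: γ^2 = 103 + 2√(14523) + 141 = 244 + 2√(14523), so γ^2 - 244 = 2√(14523); squaring, (γ^2 - 244)^2 = 4·14523, i.e. γ^4 - 488γ^2 + 59536 - 58092 = 0, i.e. γ^4 - 488γ^2 + 1444 = 0. So γ is a root of x^4 - 488x^2 + 1444. This polynomial is irreducible over Q: it has no rational root (each ±√103 ± √141 is irrational), and any factorization into two quadratics over Q would force √(14523) ∈ Q (pairing opposite roots) or √103, √141 ∈ Q (other pairings), all impossible. Hence [Q(γ):Q] = 4 = [Q(√103, √141):Q], so Q(γ) = Q(√103, √141).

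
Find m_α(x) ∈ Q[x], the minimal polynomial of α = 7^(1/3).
m_α(x) = x^3 - 7

α satisfies α^3 = 7, so x^3 - 7 annihilates α. By the rational root test, a rational root p/q (in lowest terms) of x^3 - 7 would satisfy p^3 = 7 q^3, forcing q = 1 and p^3 = 7; but 7 is not a perfect cube, contradiction. A monic cubic over Q with no rational root is irreducible (any nontrivial factorization would include a linear factor). Hence x^3 - 7 is the minimal polynomial of α, and in particular [Q(α):Q] = 3.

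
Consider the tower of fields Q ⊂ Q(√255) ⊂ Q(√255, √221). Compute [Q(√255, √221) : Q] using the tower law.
[Q(√255, √221) : Q] = 4

[Q(√255):Q] = 2 (min poly x^2 - 255, irreducible since 255 is squarefree > 1). For the top step, suppose √221 ∈ Q(√255), say √221 = c + d√255 with c, d ∈ Q. Squaring: 221 = c^2 + 255d^2 + 2cd√255. Since √255 ∉ Q this forces 2cd = 0. If d = 0 then √221 = c ∈ Q, contradicting 221 squarefree > 1. If c = 0 then 221 = 255d^2, so 255·221 = (255d)^2 is a perfect square in Q — but 255·221 = 56355 is not a perfect square (since 255 and 221 are distinct squarefree integers). Contradiction. Hence √221 ∉ Q(√255), so x^2 - 221 stays irreducible over Q(√255) and [Q(√255, √221) : Q(√255)] = 2. By the tower law, [Q(√255, √221) : Q] = 2 · 2 = 4.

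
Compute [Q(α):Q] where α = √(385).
[Q(α):Q] = 2

[Q(α):Q] equals the degree of the minimal polynomial of α. Here α^2 = 385 and x^2 - 385 is irreducible (d = 385 is squarefree, ≠ 1, hence not a square), so deg(m_α) = 2. Thus [Q(α):Q] = 2.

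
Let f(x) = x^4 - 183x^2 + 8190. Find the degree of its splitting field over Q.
[K : Q] = 4

Solving the quadratic in x^2: x^2 = (183 ± √(183^2 - 4·8190))/2 = (183 ± √729)/2 = (183 ± 27)/2, giving x^2 = 78 or x^2 = 105. So f(x) = (x^2 - 78)(x^2 - 105) and the roots of f are ±√78, ±√105. Hence the splitting field is K = Q(√78, √105). Since 78 and 105 are distinct squarefree integers > 1, their product 8190 is not a perfect square, so √105 ∉ Q(√78). By the tower law [K:Q] = [Q(√78,√105):Q(√78)] · [Q(√78):Q] = 2 · 2 = 4.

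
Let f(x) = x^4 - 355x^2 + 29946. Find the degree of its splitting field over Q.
[K : Q] = 4

Solving the quadratic in x^2: x^2 = (355 ± √(355^2 - 4·29946))/2 = (355 ± √6241)/2 = (355 ± 79)/2, giving x^2 = 138 or x^2 = 217. So f(x) = (x^2 - 138)(x^2 - 217) and the roots of f are ±√138, ±√217. Hence the splitting field is K = Q(√138, √217). Since 138 and 217 are distinct squarefree integers > 1, their product 29946 is not a perfect square, so √217 ∉ Q(√138). By the tower law [K:Q] = [Q(√138,√217):Q(√138)] · [Q(√138):Q] = 2 · 2 = 4.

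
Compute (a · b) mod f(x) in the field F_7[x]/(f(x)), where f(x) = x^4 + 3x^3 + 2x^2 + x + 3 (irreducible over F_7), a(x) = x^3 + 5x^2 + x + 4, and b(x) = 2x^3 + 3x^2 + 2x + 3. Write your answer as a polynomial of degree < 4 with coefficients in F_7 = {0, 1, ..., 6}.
a · b ≡ 5x^3 + 3x + 2 (mod f(x))

Multiply in F_7[x]: a(x)·b(x) = (x^3 + 5x^2 + x + 4)·(2x^3 + 3x^2 + 2x + 3) = 2x^6 + 6x^5 + 5x^4 + 3x^3 + x^2 + 4x + 5. This has degree ≥ 4, so divide by f(x) over F_7: 2x^6 + 6x^5 + 5x^4 + 3x^3 + x^2 + 4x + 5 = (2x^2 + 1)·(x^4 + 3x^3 + 2x^2 + x + 3) + (5x^3 + 3x + 2). Hence a·b ≡ 5x^3 + 3x + 2 (mod f). (F_7[x]/(f) is a field with 7^4 = 2401 elements since f is irreducible of degree 4.)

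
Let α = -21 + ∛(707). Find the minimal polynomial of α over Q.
m_α(x) = x^3 + 63x^2 + 1323x + 8554

Set β = α + 21 = ∛(707), so β^3 = 707. Then (α + 21)^3 - 707 = 0, i.e. α is a root of g(x) = (x + 21)^3 - 707 = x^3 + 63x^2 + 1323x + 8554. Since g(x) = h(x + 21) where h(x) = x^3 - 707, and h is irreducible over Q (because 707 is not a perfect cube, so h has no rational root, and a monic cubic with no rational root is irreducible), g is also irreducible (irreducibility is preserved under the substitution x → x + 21). Hence m_α(x) = x^3 + 63x^2 + 1323x + 8554.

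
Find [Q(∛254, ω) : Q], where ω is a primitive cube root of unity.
[Q(∛254, ω) : Q] = 6

[Q(∛254):Q] = 3 (min poly x^3 - 254, irreducible since 254 is not a perfect cube). [Q(ω):Q] = 2 (min poly x^2 + x + 1). Since Q(∛254) ⊂ R and ω ∉ R, we have ω ∉ Q(∛254), so x^2 + x + 1 remains irreducible over Q(∛254) and [Q(∛254, ω) : Q(∛254)] = 2. By the tower law, [Q(∛254, ω) : Q] = 3 · 2 = 6. (In fact Q(∛254, ω) is the splitting field of x^3 - 254 over Q.)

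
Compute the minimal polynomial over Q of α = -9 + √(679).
m_α(x) = x^2 + 18x - 598

From α + 9 = √(679), squaring gives (α + 9)^2 = 679, i.e. α^2 + 18α + 81 = 679, so α^2 + 18α - 598 = 0. The discriminant of x^2 + 18x - 598 is (18)^2 - 4·(-598) = 324 + 2392 = 2716, and 4·(679) is not a perfect square in Q since 679 is squarefree and ≠ 1. Hence x^2 + 18x - 598 is irreducible over Q and is the minimal polynomial of α.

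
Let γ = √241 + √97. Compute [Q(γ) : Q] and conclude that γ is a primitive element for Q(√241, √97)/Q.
[Q(γ) : Q] = 4 (equivalently, Q(γ) = Q(√241, √97))

Obviously Q(γ) ⊆ Q(√241, √97), and [Q(√241, √97):Q] = 4 (since 241, 97 are distinct squarefree integers > 1 with 23377 not a perfect square). To show equality we compute the minimal polynomial of γ. From γ = √241 + √97: γ^2 = 241 + 2√(23377) + 97 = 338 + 2√(23377), so γ^2 - 338 = 2√(23377); squaring, (γ^2 - 338)^2 = 4·23377, i.e. γ^4 - 676γ^2 + 114244 - 93508 = 0, i.e. γ^4 - 676γ^2 + 20736 = 0. So γ is a root of x^4 - 676x^2 + 20736. This polynomial is irreducible over Q: it has no rational root (each ±√241 ± √97 is irrational), and any factorization into two quadratics over Q would force √(23377) ∈ Q (pairing opposite roots) or √241, √97 ∈ Q (other pairings), all impossible. Hence [Q(γ):Q] = 4 = [Q(√241, √97):Q], so Q(γ) = Q(√241, √97).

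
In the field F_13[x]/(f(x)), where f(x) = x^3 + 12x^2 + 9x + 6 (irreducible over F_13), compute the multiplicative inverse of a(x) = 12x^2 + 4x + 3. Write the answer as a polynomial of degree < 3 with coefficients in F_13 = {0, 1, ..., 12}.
a(x)^(-1) ≡ x^2 + 2 (mod f(x))

Since f is irreducible over F_13, F_13[x]/(f) is a field and a(x) ≠ 0 has an inverse. Apply the extended Euclidean algorithm to f(x) and a(x) in F_13[x]: f(x) = (12x + 10)·a(x) + (11x + 2);  a(x) = (7x + 5)·(11x + 2) + (6). The last nonzero remainder is the constant 6 = gcd(f, a) in F_13. Back-substituting through the division chain expresses 6 = s(x)·a(x) + t(x)·f(x) with s(x) ≡ 6x^2 + 12 (mod f), so (6x^2 + 12)·a(x) ≡ 6 (mod f). Multiplying by 6^(-1) ≡ 11 in F_13 gives a(x)^(-1) ≡ 11·(6x^2 + 12) ≡ x^2 + 2 (mod f). Check: (12x^2 + 4x + 3)·(x^2 + 2) = 12x^4 + 4x^3 + x^2 + 8x + 6 ≡ 1 (mod x^3 + 12x^2 + 9x + 6).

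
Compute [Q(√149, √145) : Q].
[Q(√149, √145) : Q] = 4

[Q(√149):Q] = 2 (min poly x^2 - 149, irreducible since 149 is squarefree > 1). For the top step, suppose √145 ∈ Q(√149), say √145 = c + d√149 with c, d ∈ Q. Squaring: 145 = c^2 + 149d^2 + 2cd√149. Since √149 ∉ Q this forces 2cd = 0. If d = 0 then √145 = c ∈ Q, contradicting 145 squarefree > 1. If c = 0 then 145 = 149d^2, so 149·145 = (149d)^2 is a perfect square in Q — but 149·145 = 21605 is not a perfect square (since 149 and 145 are distinct squarefree integers). Contradiction. Hence √145 ∉ Q(√149), so x^2 - 145 stays irreducible over Q(√149) and [Q(√149, √145) : Q(√149)] = 2. By the tower law, [Q(√149, √145) : Q] = 2 · 2 = 4.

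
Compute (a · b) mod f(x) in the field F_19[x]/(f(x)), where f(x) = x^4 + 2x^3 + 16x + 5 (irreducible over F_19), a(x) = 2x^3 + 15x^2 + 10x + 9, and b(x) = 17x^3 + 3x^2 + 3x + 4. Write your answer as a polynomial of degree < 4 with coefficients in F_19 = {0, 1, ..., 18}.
a · b ≡ 3x^3 + 13x^2 + 13x + 6 (mod f(x))

Multiply in F_19[x]: a(x)·b(x) = (2x^3 + 15x^2 + 10x + 9)·(17x^3 + 3x^2 + 3x + 4) = 15x^6 + 14x^5 + 12x^4 + 8x^3 + 3x^2 + 10x + 17. This has degree ≥ 4, so divide by f(x) over F_19: 15x^6 + 14x^5 + 12x^4 + 8x^3 + 3x^2 + 10x + 17 = (15x^2 + 3x + 6)·(x^4 + 2x^3 + 16x + 5) + (3x^3 + 13x^2 + 13x + 6). Hence a·b ≡ 3x^3 + 13x^2 + 13x + 6 (mod f). (F_19[x]/(f) is a field with 19^4 = 130321 elements since f is irreducible of degree 4.)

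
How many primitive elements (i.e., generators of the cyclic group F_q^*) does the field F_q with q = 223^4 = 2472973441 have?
There are φ(2472973440) = 549863424 primitive elements

F_q^* is cyclic of order q - 1 = 2472973440. A cyclic group of order m has exactly φ(m) generators. Here m = 2472973440 = 2^7 · 3 · 5 · 7 · 37 · 4973, so the number of primitive elements is φ(2472973440) = 549863424.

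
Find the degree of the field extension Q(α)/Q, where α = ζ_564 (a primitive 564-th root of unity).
[Q(α):Q] = 184

The minimal polynomial of ζ_564 over Q is the 564-th cyclotomic polynomial Φ_564(x), which is irreducible over Q and has degree φ(564) = 184. Hence [Q(α):Q] = φ(564) = 184.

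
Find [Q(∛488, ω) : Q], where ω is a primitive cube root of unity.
[Q(∛488, ω) : Q] = 6

[Q(∛488):Q] = 3 (min poly x^3 - 488, irreducible since 488 is not a perfect cube). [Q(ω):Q] = 2 (min poly x^2 + x + 1). Since Q(∛488) ⊂ R and ω ∉ R, we have ω ∉ Q(∛488), so x^2 + x + 1 remains irreducible over Q(∛488) and [Q(∛488, ω) : Q(∛488)] = 2. By the tower law, [Q(∛488, ω) : Q] = 3 · 2 = 6. (In fact Q(∛488, ω) is the splitting field of x^3 - 488 over Q.)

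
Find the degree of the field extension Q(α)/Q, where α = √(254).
[Q(α):Q] = 2

[Q(α):Q] equals the degree of the minimal polynomial of α. Here α^2 = 254 and x^2 - 254 is irreducible (d = 254 is squarefree, ≠ 1, hence not a square), so deg(m_α) = 2. Thus [Q(α):Q] = 2.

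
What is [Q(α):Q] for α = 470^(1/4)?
[Q(α):Q] = 4

α is a root of x^4 - 470. By Eisenstein's criterion at the prime p = 2 (which divides the constant term 470 but p^2 = 4 does not, since 470 is squarefree), x^4 - 470 is irreducible over Q. Hence [Q(α):Q] = 4.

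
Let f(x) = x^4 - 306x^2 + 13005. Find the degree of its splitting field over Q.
[K : Q] = 4

Solving the quadratic in x^2: x^2 = (306 ± √(306^2 - 4·13005))/2 = (306 ± √41616)/2 = (306 ± 204)/2, giving x^2 = 51 or x^2 = 255. So f(x) = (x^2 - 51)(x^2 - 255) and the roots of f are ±√51, ±√255. Hence the splitting field is K = Q(√51, √255). Since 51 and 255 are distinct squarefree integers > 1, their product 13005 is not a perfect square, so √255 ∉ Q(√51). By the tower law [K:Q] = [Q(√51,√255):Q(√51)] · [Q(√51):Q] = 2 · 2 = 4.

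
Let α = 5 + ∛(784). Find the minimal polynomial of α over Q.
m_α(x) = x^3 - 15x^2 + 75x - 909

Set β = α - 5 = ∛(784), so β^3 = 784. Then (α - 5)^3 - 784 = 0, i.e. α is a root of g(x) = (x - 5)^3 - 784 = x^3 - 15x^2 + 75x - 909. Since g(x) = h(x - 5) where h(x) = x^3 - 784, and h is irreducible over Q (because 784 is not a perfect cube, so h has no rational root, and a monic cubic with no rational root is irreducible), g is also irreducible (irreducibility is preserved under the substitution x → x - 5). Hence m_α(x) = x^3 - 15x^2 + 75x - 909.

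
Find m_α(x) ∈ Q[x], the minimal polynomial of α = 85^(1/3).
m_α(x) = x^3 - 85

α satisfies α^3 = 85, so x^3 - 85 annihilates α. By the rational root test, a rational root p/q (in lowest terms) of x^3 - 85 would satisfy p^3 = 85 q^3, forcing q = 1 and p^3 = 85; but 85 is not a perfect cube, contradiction. A monic cubic over Q with no rational root is irreducible (any nontrivial factorization would include a linear factor). Hence x^3 - 85 is the minimal polynomial of α, and in particular [Q(α):Q] = 3.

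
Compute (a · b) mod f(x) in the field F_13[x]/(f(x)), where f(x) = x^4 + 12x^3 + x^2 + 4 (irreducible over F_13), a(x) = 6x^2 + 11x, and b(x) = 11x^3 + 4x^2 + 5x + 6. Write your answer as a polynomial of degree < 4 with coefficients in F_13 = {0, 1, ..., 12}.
a · b ≡ 11x^3 + 10x^2 + 10x + 1 (mod f(x))

Multiply in F_13[x]: a(x)·b(x) = (6x^2 + 11x)·(11x^3 + 4x^2 + 5x + 6) = x^5 + 2x^4 + 9x^3 + x. This has degree ≥ 4, so divide by f(x) over F_13: x^5 + 2x^4 + 9x^3 + x = (x + 3)·(x^4 + 12x^3 + x^2 + 4) + (11x^3 + 10x^2 + 10x + 1). Hence a·b ≡ 11x^3 + 10x^2 + 10x + 1 (mod f). (F_13[x]/(f) is a field with 13^4 = 28561 elements since f is irreducible of degree 4.)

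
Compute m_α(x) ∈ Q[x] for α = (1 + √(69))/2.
m_α(x) = x^2 - x - 17

From 2α - 1 = √(69), squaring gives (2α - 1)^2 = 69, i.e. 4α^2 - 4α + 1 = 69, so α^2 - α + (1 - 69)/4 = 0. Since 69 ≡ 1 (mod 4), (1 - 69)/4 = -17 ∈ Z. The polynomial x^2 - x - 17 has discriminant 1 - 4·(-17) = 69, which is not a perfect square in Q (d = 69 is squarefree and ≠ 1), so x^2 - x - 17 is irreducible over Q. It is the minimal polynomial of α.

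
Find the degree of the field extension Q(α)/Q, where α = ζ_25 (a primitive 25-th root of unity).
[Q(α):Q] = 20

The minimal polynomial of ζ_25 over Q is the 25-th cyclotomic polynomial Φ_25(x), which is irreducible over Q and has degree φ(25) = 20. Hence [Q(α):Q] = φ(25) = 20.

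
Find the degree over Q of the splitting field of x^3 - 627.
[K : Q] = 6

The roots of x^3 - 627 are ∛627, ω∛627, ω^2∛627 where ω = e^(2πi/3) is a primitive cube root of unity, so K = Q(∛627, ω). Now [Q(∛627):Q] = 3 (since 627 is not a perfect cube, x^3 - 627 is irreducible) and [Q(ω):Q] = 2. Both 2 and 3 divide [K:Q], and [K:Q] ≤ 3·2 = 6, so [K:Q] = 6. (Equivalently: Q(∛627) ⊂ R but ω ∉ R, so [K : Q(∛627)] = 2.)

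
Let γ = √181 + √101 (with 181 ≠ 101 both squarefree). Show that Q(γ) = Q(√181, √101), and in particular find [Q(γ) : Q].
[Q(γ) : Q] = 4 (equivalently, Q(γ) = Q(√181, √101))

Obviously Q(γ) ⊆ Q(√181, √101), and [Q(√181, √101):Q] = 4 (since 181, 101 are distinct squarefree integers > 1 with 18281 not a perfect square). To show equality we compute the minimal polynomial of γ. From γ = √181 + √101: γ^2 = 181 + 2√(18281) + 101 = 282 + 2√(18281), so γ^2 - 282 = 2√(18281); squaring, (γ^2 - 282)^2 = 4·18281, i.e. γ^4 - 564γ^2 + 79524 - 73124 = 0, i.e. γ^4 - 564γ^2 + 6400 = 0. So γ is a root of x^4 - 564x^2 + 6400. This polynomial is irreducible over Q: it has no rational root (each ±√181 ± √101 is irrational), and any factorization into two quadratics over Q would force √(18281) ∈ Q (pairing opposite roots) or √181, √101 ∈ Q (other pairings), all impossible. Hence [Q(γ):Q] = 4 = [Q(√181, √101):Q], so Q(γ) = Q(√181, √101).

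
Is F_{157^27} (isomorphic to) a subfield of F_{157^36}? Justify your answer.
No: F_{157^27} is not a subfield of F_{157^36}

F_{p^m} embeds in F_{p^n} iff m | n. Here 27 ∤ 36 (since 36 = 1·27 + 9 with remainder 9 ≠ 0), so F_{157^27} is not a subfield of F_{157^36}. Equivalently: if it were, the tower law would give 27 = [F_{157^27}:F_157] dividing [F_{157^36}:F_157] = 36, contradiction.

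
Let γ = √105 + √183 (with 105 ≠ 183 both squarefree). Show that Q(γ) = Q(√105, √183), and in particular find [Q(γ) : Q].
[Q(γ) : Q] = 4 (equivalently, Q(γ) = Q(√105, √183))

Obviously Q(γ) ⊆ Q(√105, √183), and [Q(√105, √183):Q] = 4 (since 105, 183 are distinct squarefree integers > 1 with 19215 not a perfect square). To show equality we compute the minimal polynomial of γ. From γ = √105 + √183: γ^2 = 105 + 2√(19215) + 183 = 288 + 2√(19215), so γ^2 - 288 = 2√(19215); squaring, (γ^2 - 288)^2 = 4·19215, i.e. γ^4 - 576γ^2 + 82944 - 76860 = 0, i.e. γ^4 - 576γ^2 + 6084 = 0. So γ is a root of x^4 - 576x^2 + 6084. This polynomial is irreducible over Q: it has no rational root (each ±√105 ± √183 is irrational), and any factorization into two quadratics over Q would force √(19215) ∈ Q (pairing opposite roots) or √105, √183 ∈ Q (other pairings), all impossible. Hence [Q(γ):Q] = 4 = [Q(√105, √183):Q], so Q(γ) = Q(√105, √183).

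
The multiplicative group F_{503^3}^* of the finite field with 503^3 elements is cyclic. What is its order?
|F_{503^3}^*| = 127263526

F_{503^3} has 503^3 = 127263527 elements; its multiplicative group consists of all nonzero elements, so |F_{503^3}^*| = 127263527 - 1 = 127263526. (It is cyclic since any finite subgroup of the multiplicative group of a field is cyclic.)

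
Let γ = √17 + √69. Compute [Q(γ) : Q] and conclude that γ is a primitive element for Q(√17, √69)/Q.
[Q(γ) : Q] = 4 (equivalently, Q(γ) = Q(√17, √69))

Obviously Q(γ) ⊆ Q(√17, √69), and [Q(√17, √69):Q] = 4 (since 17, 69 are distinct squarefree integers > 1 with 1173 not a perfect square). To show equality we compute the minimal polynomial of γ. From γ = √17 + √69: γ^2 = 17 + 2√(1173) + 69 = 86 + 2√(1173), so γ^2 - 86 = 2√(1173); squaring, (γ^2 - 86)^2 = 4·1173, i.e. γ^4 - 172γ^2 + 7396 - 4692 = 0, i.e. γ^4 - 172γ^2 + 2704 = 0. So γ is a root of x^4 - 172x^2 + 2704. This polynomial is irreducible over Q: it has no rational root (each ±√17 ± √69 is irrational), and any factorization into two quadratics over Q would force √(1173) ∈ Q (pairing opposite roots) or √17, √69 ∈ Q (other pairings), all impossible. Hence [Q(γ):Q] = 4 = [Q(√17, √69):Q], so Q(γ) = Q(√17, √69).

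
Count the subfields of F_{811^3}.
F_{811^3} has 2 subfields

The subfields of F_{p^n} are exactly the fields F_{p^d} for d | n (each is the fixed field of the unique index-d subgroup of Gal(F_{p^n}/F_p) ≅ Z/nZ). The divisors of n = 3 are {1, 3}, giving 2 subfields: F_{811^1}, F_{811^3}.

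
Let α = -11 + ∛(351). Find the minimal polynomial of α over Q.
m_α(x) = x^3 + 33x^2 + 363x + 980

Set β = α + 11 = ∛(351), so β^3 = 351. Then (α + 11)^3 - 351 = 0, i.e. α is a root of g(x) = (x + 11)^3 - 351 = x^3 + 33x^2 + 363x + 980. Since g(x) = h(x + 11) where h(x) = x^3 - 351, and h is irreducible over Q (because 351 is not a perfect cube, so h has no rational root, and a monic cubic with no rational root is irreducible), g is also irreducible (irreducibility is preserved under the substitution x → x + 11). Hence m_α(x) = x^3 + 33x^2 + 363x + 980.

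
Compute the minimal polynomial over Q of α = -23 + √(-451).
m_α(x) = x^2 + 46x + 980

From α + 23 = √(-451), squaring gives (α + 23)^2 = -451, i.e. α^2 + 46α + 529 = -451, so α^2 + 46α + 980 = 0. The discriminant of x^2 + 46x + 980 is (46)^2 - 4·(980) = 2116 - 3920 = -1804, and 4·(-451) is not a perfect square in Q since -451 is squarefree and ≠ 1. Hence x^2 + 46x + 980 is irreducible over Q and is the minimal polynomial of α.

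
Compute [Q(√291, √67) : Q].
[Q(√291, √67) : Q] = 4

[Q(√291):Q] = 2 (min poly x^2 - 291, irreducible since 291 is squarefree > 1). For the top step, suppose √67 ∈ Q(√291), say √67 = c + d√291 with c, d ∈ Q. Squaring: 67 = c^2 + 291d^2 + 2cd√291. Since √291 ∉ Q this forces 2cd = 0. If d = 0 then √67 = c ∈ Q, contradicting 67 squarefree > 1. If c = 0 then 67 = 291d^2, so 291·67 = (291d)^2 is a perfect square in Q — but 291·67 = 19497 is not a perfect square (since 291 and 67 are distinct squarefree integers). Contradiction. Hence √67 ∉ Q(√291), so x^2 - 67 stays irreducible over Q(√291) and [Q(√291, √67) : Q(√291)] = 2. By the tower law, [Q(√291, √67) : Q] = 2 · 2 = 4.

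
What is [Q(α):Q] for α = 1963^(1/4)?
[Q(α):Q] = 4

α is a root of x^4 - 1963. By Eisenstein's criterion at the prime p = 13 (which divides the constant term 1963 but p^2 = 169 does not, since 1963 is squarefree), x^4 - 1963 is irreducible over Q. Hence [Q(α):Q] = 4.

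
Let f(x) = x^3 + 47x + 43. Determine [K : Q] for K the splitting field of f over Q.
[K : Q] = 6

By the rational root test, any rational root of the monic integer polynomial f(x) = x^3 + 47x + 43 must be an integer dividing the constant term 43, i.e. one of ±{1, 43}. Evaluating: f(1) = 91, f(-1) = -5, f(43) = 81571, f(-43) = -81485; none is 0, so f has no rational root and is therefore irreducible over Q (a cubic with no linear factor over a field is irreducible). For an irreducible cubic, the Galois group is A_3 or S_3 according as the discriminant disc(f) = -4a^3 - 27b^2 = -4·(47)^3 - 27·(43)^2 = -465215 is or is not a square in Q. Here disc(f) = -465215 is not a perfect square in Q, so the Galois group of f over Q is not contained in A_3 and must be all of S_3. The splitting field has degree |S_3| = 6 over Q, so [K : Q] = 6.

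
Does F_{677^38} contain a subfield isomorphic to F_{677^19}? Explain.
Yes: F_{677^19} is a subfield of F_{677^38}

F_{p^m} embeds in F_{p^n} iff m | n (since F_{p^n} is the splitting field of x^(p^n) - x, and F_{p^m} ⊂ F_{p^n} forces p^n to be a power of p^m, i.e. m | n; conversely if m | n then every root of x^(p^m) - x is a root of x^(p^n) - x). Here 19 | 38 (since 38 = 2·19), so F_{677^19} is a subfield of F_{677^38}, and [F_{677^38} : F_{677^19}] = 38/19 = 2.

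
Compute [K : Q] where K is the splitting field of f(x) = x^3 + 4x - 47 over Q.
[K : Q] = 6

By the rational root test, any rational root of the monic integer polynomial f(x) = x^3 + 4x - 47 must be an integer dividing the constant term -47, i.e. one of ±{1, 47}. Evaluating: f(1) = -42, f(-1) = -52, f(47) = 103964, f(-47) = -104058; none is 0, so f has no rational root and is therefore irreducible over Q (a cubic with no linear factor over a field is irreducible). For an irreducible cubic, the Galois group is A_3 or S_3 according as the discriminant disc(f) = -4a^3 - 27b^2 = -4·(4)^3 - 27·(-47)^2 = -59899 is or is not a square in Q. Here disc(f) = -59899 is not a perfect square in Q, so the Galois group of f over Q is not contained in A_3 and must be all of S_3. The splitting field has degree |S_3| = 6 over Q, so [K : Q] = 6.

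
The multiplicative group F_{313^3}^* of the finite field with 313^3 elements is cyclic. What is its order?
|F_{313^3}^*| = 30664296

F_{313^3} has 313^3 = 30664297 elements; its multiplicative group consists of all nonzero elements, so |F_{313^3}^*| = 30664297 - 1 = 30664296. (It is cyclic since any finite subgroup of the multiplicative group of a field is cyclic.)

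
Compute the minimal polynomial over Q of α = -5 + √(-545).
m_α(x) = x^2 + 10x + 570

From α + 5 = √(-545), squaring gives (α + 5)^2 = -545, i.e. α^2 + 10α + 25 = -545, so α^2 + 10α + 570 = 0. The discriminant of x^2 + 10x + 570 is (10)^2 - 4·(570) = 100 - 2280 = -2180, and 4·(-545) is not a perfect square in Q since -545 is squarefree and ≠ 1. Hence x^2 + 10x + 570 is irreducible over Q and is the minimal polynomial of α.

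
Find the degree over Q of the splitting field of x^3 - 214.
[K : Q] = 6

The roots of x^3 - 214 are ∛214, ω∛214, ω^2∛214 where ω = e^(2πi/3) is a primitive cube root of unity, so K = Q(∛214, ω). Now [Q(∛214):Q] = 3 (since 214 is not a perfect cube, x^3 - 214 is irreducible) and [Q(ω):Q] = 2. Both 2 and 3 divide [K:Q], and [K:Q] ≤ 3·2 = 6, so [K:Q] = 6. (Equivalently: Q(∛214) ⊂ R but ω ∉ R, so [K : Q(∛214)] = 2.)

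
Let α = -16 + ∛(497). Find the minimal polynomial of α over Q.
m_α(x) = x^3 + 48x^2 + 768x + 3599

Set β = α + 16 = ∛(497), so β^3 = 497. Then (α + 16)^3 - 497 = 0, i.e. α is a root of g(x) = (x + 16)^3 - 497 = x^3 + 48x^2 + 768x + 3599. Since g(x) = h(x + 16) where h(x) = x^3 - 497, and h is irreducible over Q (because 497 is not a perfect cube, so h has no rational root, and a monic cubic with no rational root is irreducible), g is also irreducible (irreducibility is preserved under the substitution x → x + 16). Hence m_α(x) = x^3 + 48x^2 + 768x + 3599.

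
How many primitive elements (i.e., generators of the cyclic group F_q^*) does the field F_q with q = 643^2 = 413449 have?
There are φ(413448) = 111936 primitive elements

F_q^* is cyclic of order q - 1 = 413448. A cyclic group of order m has exactly φ(m) generators. Here m = 413448 = 2^3 · 3 · 7 · 23 · 107, so the number of primitive elements is φ(413448) = 111936.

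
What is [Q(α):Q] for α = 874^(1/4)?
[Q(α):Q] = 4

α is a root of x^4 - 874. By Eisenstein's criterion at the prime p = 2 (which divides the constant term 874 but p^2 = 4 does not, since 874 is squarefree), x^4 - 874 is irreducible over Q. Hence [Q(α):Q] = 4.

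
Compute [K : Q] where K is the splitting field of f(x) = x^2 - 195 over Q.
[K : Q] = 2

f(x) = x^2 - 195 factors as (x - √195)(x + √195). The splitting field is K = Q(√195). Since 195 is squarefree and > 1, it is not a perfect square, so x^2 - 195 is irreducible over Q and [Q(√195) : Q] = 2. Hence [K : Q] = 2.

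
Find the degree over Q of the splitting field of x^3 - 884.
[K : Q] = 6

The roots of x^3 - 884 are ∛884, ω∛884, ω^2∛884 where ω = e^(2πi/3) is a primitive cube root of unity, so K = Q(∛884, ω). Now [Q(∛884):Q] = 3 (since 884 is not a perfect cube, x^3 - 884 is irreducible) and [Q(ω):Q] = 2. Both 2 and 3 divide [K:Q], and [K:Q] ≤ 3·2 = 6, so [K:Q] = 6. (Equivalently: Q(∛884) ⊂ R but ω ∉ R, so [K : Q(∛884)] = 2.)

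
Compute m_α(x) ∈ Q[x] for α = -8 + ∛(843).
m_α(x) = x^3 + 24x^2 + 192x - 331

Set β = α + 8 = ∛(843), so β^3 = 843. Then (α + 8)^3 - 843 = 0, i.e. α is a root of g(x) = (x + 8)^3 - 843 = x^3 + 24x^2 + 192x - 331. Since g(x) = h(x + 8) where h(x) = x^3 - 843, and h is irreducible over Q (because 843 is not a perfect cube, so h has no rational root, and a monic cubic with no rational root is irreducible), g is also irreducible (irreducibility is preserved under the substitution x → x + 8). Hence m_α(x) = x^3 + 24x^2 + 192x - 331.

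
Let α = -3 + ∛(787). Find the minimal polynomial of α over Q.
m_α(x) = x^3 + 9x^2 + 27x - 760

Set β = α + 3 = ∛(787), so β^3 = 787. Then (α + 3)^3 - 787 = 0, i.e. α is a root of g(x) = (x + 3)^3 - 787 = x^3 + 9x^2 + 27x - 760. Since g(x) = h(x + 3) where h(x) = x^3 - 787, and h is irreducible over Q (because 787 is not a perfect cube, so h has no rational root, and a monic cubic with no rational root is irreducible), g is also irreducible (irreducibility is preserved under the substitution x → x + 3). Hence m_α(x) = x^3 + 9x^2 + 27x - 760.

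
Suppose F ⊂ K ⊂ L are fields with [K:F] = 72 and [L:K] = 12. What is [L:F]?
[L:F] = 864

The tower law says that for any tower of field extensions F ⊂ K ⊂ L with finite degrees, [L:F] = [L:K] · [K:F]. Here this gives [L:F] = 12 · 72 = 864.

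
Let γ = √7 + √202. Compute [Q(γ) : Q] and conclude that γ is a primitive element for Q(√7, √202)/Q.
[Q(γ) : Q] = 4 (equivalently, Q(γ) = Q(√7, √202))

Obviously Q(γ) ⊆ Q(√7, √202), and [Q(√7, √202):Q] = 4 (since 7, 202 are distinct squarefree integers > 1 with 1414 not a perfect square). To show equality we compute the minimal polynomial of γ. From γ = √7 + √202: γ^2 = 7 + 2√(1414) + 202 = 209 + 2√(1414), so γ^2 - 209 = 2√(1414); squaring, (γ^2 - 209)^2 = 4·1414, i.e. γ^4 - 418γ^2 + 43681 - 5656 = 0, i.e. γ^4 - 418γ^2 + 38025 = 0. So γ is a root of x^4 - 418x^2 + 38025. This polynomial is irreducible over Q: it has no rational root (each ±√7 ± √202 is irrational), and any factorization into two quadratics over Q would force √(1414) ∈ Q (pairing opposite roots) or √7, √202 ∈ Q (other pairings), all impossible. Hence [Q(γ):Q] = 4 = [Q(√7, √202):Q], so Q(γ) = Q(√7, √202).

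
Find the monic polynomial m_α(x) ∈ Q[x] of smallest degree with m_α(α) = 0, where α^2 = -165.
m_α(x) = x^2 + 165

α satisfies α^2 + 165 = 0, so x^2 + 165 annihilates α. Since d = -165 is squarefree and ≠ 1, it is not a perfect square in Q, so x^2 + 165 has no rational root and is therefore irreducible over Q (a degree-2 polynomial over a field is irreducible iff it has no root). Hence m_α(x) = x^2 + 165.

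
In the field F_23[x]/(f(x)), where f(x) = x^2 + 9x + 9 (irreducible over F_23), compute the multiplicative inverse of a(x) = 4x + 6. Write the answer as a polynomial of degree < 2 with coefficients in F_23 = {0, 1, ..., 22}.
a(x)^(-1) ≡ 18x + 20 (mod f(x))

Since f is irreducible over F_23, F_23[x]/(f) is a field and a(x) ≠ 0 has an inverse. Apply the extended Euclidean algorithm to f(x) and a(x) in F_23[x]: f(x) = (6x + 22)·a(x) + (15). The last nonzero remainder is the constant 15 = gcd(f, a) in F_23. Back-substituting through the division chain expresses 15 = s(x)·a(x) + t(x)·f(x) with s(x) ≡ 17x + 1 (mod f), so (17x + 1)·a(x) ≡ 15 (mod f). Multiplying by 15^(-1) ≡ 20 in F_23 gives a(x)^(-1) ≡ 20·(17x + 1) ≡ 18x + 20 (mod f). Check: (4x + 6)·(18x + 20) = 3x^2 + 4x + 5 ≡ 1 (mod x^2 + 9x + 9).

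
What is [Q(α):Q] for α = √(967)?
[Q(α):Q] = 2

[Q(α):Q] equals the degree of the minimal polynomial of α. Here α^2 = 967 and x^2 - 967 is irreducible (d = 967 is squarefree, ≠ 1, hence not a square), so deg(m_α) = 2. Thus [Q(α):Q] = 2.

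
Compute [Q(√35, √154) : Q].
[Q(√35, √154) : Q] = 4

[Q(√35):Q] = 2 (min poly x^2 - 35, irreducible since 35 is squarefree > 1). For the top step, suppose √154 ∈ Q(√35), say √154 = c + d√35 with c, d ∈ Q. Squaring: 154 = c^2 + 35d^2 + 2cd√35. Since √35 ∉ Q this forces 2cd = 0. If d = 0 then √154 = c ∈ Q, contradicting 154 squarefree > 1. If c = 0 then 154 = 35d^2, so 35·154 = (35d)^2 is a perfect square in Q — but 35·154 = 5390 is not a perfect square (since 35 and 154 are distinct squarefree integers). Contradiction. Hence √154 ∉ Q(√35), so x^2 - 154 stays irreducible over Q(√35) and [Q(√35, √154) : Q(√35)] = 2. By the tower law, [Q(√35, √154) : Q] = 2 · 2 = 4.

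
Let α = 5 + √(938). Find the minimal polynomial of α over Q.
m_α(x) = x^2 - 10x - 913

From α - 5 = √(938), squaring gives (α - 5)^2 = 938, i.e. α^2 - 10α + 25 = 938, so α^2 - 10α - 913 = 0. The discriminant of x^2 - 10x - 913 is (-10)^2 - 4·(-913) = 100 + 3652 = 3752, and 4·(938) is not a perfect square in Q since 938 is squarefree and ≠ 1. Hence x^2 - 10x - 913 is irreducible over Q and is the minimal polynomial of α.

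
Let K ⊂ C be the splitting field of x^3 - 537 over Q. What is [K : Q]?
[K : Q] = 6

The roots of x^3 - 537 are ∛537, ω∛537, ω^2∛537 where ω = e^(2πi/3) is a primitive cube root of unity, so K = Q(∛537, ω). Now [Q(∛537):Q] = 3 (since 537 is not a perfect cube, x^3 - 537 is irreducible) and [Q(ω):Q] = 2. Both 2 and 3 divide [K:Q], and [K:Q] ≤ 3·2 = 6, so [K:Q] = 6. (Equivalently: Q(∛537) ⊂ R but ω ∉ R, so [K : Q(∛537)] = 2.)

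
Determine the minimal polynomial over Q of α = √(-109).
m_α(x) = x^2 + 109

α satisfies α^2 + 109 = 0, so x^2 + 109 annihilates α. Since d = -109 is squarefree and ≠ 1, it is not a perfect square in Q, so x^2 + 109 has no rational root and is therefore irreducible over Q (a degree-2 polynomial over a field is irreducible iff it has no root). Hence m_α(x) = x^2 + 109.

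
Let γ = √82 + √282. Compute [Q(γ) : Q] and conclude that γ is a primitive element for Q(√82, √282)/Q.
[Q(γ) : Q] = 4 (equivalently, Q(γ) = Q(√82, √282))

Obviously Q(γ) ⊆ Q(√82, √282), and [Q(√82, √282):Q] = 4 (since 82, 282 are distinct squarefree integers > 1 with 23124 not a perfect square). To show equality we compute the minimal polynomial of γ. From γ = √82 + √282: γ^2 = 82 + 2√(23124) + 282 = 364 + 2√(23124), so γ^2 - 364 = 2√(23124); squaring, (γ^2 - 364)^2 = 4·23124, i.e. γ^4 - 728γ^2 + 132496 - 92496 = 0, i.e. γ^4 - 728γ^2 + 40000 = 0. So γ is a root of x^4 - 728x^2 + 40000. This polynomial is irreducible over Q: it has no rational root (each ±√82 ± √282 is irrational), and any factorization into two quadratics over Q would force √(23124) ∈ Q (pairing opposite roots) or √82, √282 ∈ Q (other pairings), all impossible. Hence [Q(γ):Q] = 4 = [Q(√82, √282):Q], so Q(γ) = Q(√82, √282).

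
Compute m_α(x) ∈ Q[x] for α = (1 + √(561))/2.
m_α(x) = x^2 - x - 140

From 2α - 1 = √(561), squaring gives (2α - 1)^2 = 561, i.e. 4α^2 - 4α + 1 = 561, so α^2 - α + (1 - 561)/4 = 0. Since 561 ≡ 1 (mod 4), (1 - 561)/4 = -140 ∈ Z. The polynomial x^2 - x - 140 has discriminant 1 - 4·(-140) = 561, which is not a perfect square in Q (d = 561 is squarefree and ≠ 1), so x^2 - x - 140 is irreducible over Q. It is the minimal polynomial of α.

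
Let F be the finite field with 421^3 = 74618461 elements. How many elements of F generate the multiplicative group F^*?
There are φ(74618460) = 17055360 primitive elements

F_q^* is cyclic of order q - 1 = 74618460. A cyclic group of order m has exactly φ(m) generators. Here m = 74618460 = 2^2 · 3^2 · 5 · 7 · 59221, so the number of primitive elements is φ(74618460) = 17055360.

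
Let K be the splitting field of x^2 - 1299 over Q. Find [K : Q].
[K : Q] = 2

f(x) = x^2 - 1299 factors as (x - √1299)(x + √1299). The splitting field is K = Q(√1299). Since 1299 is squarefree and > 1, it is not a perfect square, so x^2 - 1299 is irreducible over Q and [Q(√1299) : Q] = 2. Hence [K : Q] = 2.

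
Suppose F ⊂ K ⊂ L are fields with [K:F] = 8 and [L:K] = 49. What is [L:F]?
[L:F] = 392

The tower law says that for any tower of field extensions F ⊂ K ⊂ L with finite degrees, [L:F] = [L:K] · [K:F]. Here this gives [L:F] = 49 · 8 = 392.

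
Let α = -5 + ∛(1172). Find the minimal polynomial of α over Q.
m_α(x) = x^3 + 15x^2 + 75x - 1047

Set β = α + 5 = ∛(1172), so β^3 = 1172. Then (α + 5)^3 - 1172 = 0, i.e. α is a root of g(x) = (x + 5)^3 - 1172 = x^3 + 15x^2 + 75x - 1047. Since g(x) = h(x + 5) where h(x) = x^3 - 1172, and h is irreducible over Q (because 1172 is not a perfect cube, so h has no rational root, and a monic cubic with no rational root is irreducible), g is also irreducible (irreducibility is preserved under the substitution x → x + 5). Hence m_α(x) = x^3 + 15x^2 + 75x - 1047.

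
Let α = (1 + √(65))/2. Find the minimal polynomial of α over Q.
m_α(x) = x^2 - x - 16

From 2α - 1 = √(65), squaring gives (2α - 1)^2 = 65, i.e. 4α^2 - 4α + 1 = 65, so α^2 - α + (1 - 65)/4 = 0. Since 65 ≡ 1 (mod 4), (1 - 65)/4 = -16 ∈ Z. The polynomial x^2 - x - 16 has discriminant 1 - 4·(-16) = 65, which is not a perfect square in Q (d = 65 is squarefree and ≠ 1), so x^2 - x - 16 is irreducible over Q. It is the minimal polynomial of α.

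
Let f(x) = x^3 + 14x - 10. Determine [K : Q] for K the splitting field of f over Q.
[K : Q] = 6

By the rational root test, any rational root of the monic integer polynomial f(x) = x^3 + 14x - 10 must be an integer dividing the constant term -10, i.e. one of ±{1, 2, 5, 10}. Evaluating: f(1) = 5, f(-1) = -25, f(2) = 26, f(-2) = -46, f(5) = 185, f(-5) = -205, f(10) = 1130, f(-10) = -1150; none is 0, so f has no rational root and is therefore irreducible over Q (a cubic with no linear factor over a field is irreducible). For an irreducible cubic, the Galois group is A_3 or S_3 according as the discriminant disc(f) = -4a^3 - 27b^2 = -4·(14)^3 - 27·(-10)^2 = -13676 is or is not a square in Q. Here disc(f) = -13676 is not a perfect square in Q, so the Galois group of f over Q is not contained in A_3 and must be all of S_3. The splitting field has degree |S_3| = 6 over Q, so [K : Q] = 6.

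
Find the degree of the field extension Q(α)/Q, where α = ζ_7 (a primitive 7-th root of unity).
[Q(α):Q] = 6

The minimal polynomial of ζ_7 over Q is the 7-th cyclotomic polynomial Φ_7(x), which is irreducible over Q and has degree φ(7) = 6. Hence [Q(α):Q] = φ(7) = 6.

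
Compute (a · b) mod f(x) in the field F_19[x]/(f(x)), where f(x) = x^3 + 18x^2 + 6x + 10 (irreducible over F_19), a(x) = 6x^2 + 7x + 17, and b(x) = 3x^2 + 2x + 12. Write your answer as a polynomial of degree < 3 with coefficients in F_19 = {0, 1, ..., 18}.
a · b ≡ 4x^2 + 12x + 17 (mod f(x))

Multiply in F_19[x]: a(x)·b(x) = (6x^2 + 7x + 17)·(3x^2 + 2x + 12) = 18x^4 + 14x^3 + 4x^2 + 4x + 14. This has degree ≥ 3, so divide by f(x) over F_19: 18x^4 + 14x^3 + 4x^2 + 4x + 14 = (18x + 13)·(x^3 + 18x^2 + 6x + 10) + (4x^2 + 12x + 17). Hence a·b ≡ 4x^2 + 12x + 17 (mod f). (F_19[x]/(f) is a field with 19^3 = 6859 elements since f is irreducible of degree 3.)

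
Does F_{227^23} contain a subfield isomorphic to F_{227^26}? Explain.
No: F_{227^26} is not a subfield of F_{227^23}

F_{p^m} embeds in F_{p^n} iff m | n. Here 26 ∤ 23 (since 23 = 0·26 + 23 with remainder 23 ≠ 0), so F_{227^26} is not a subfield of F_{227^23}. Equivalently: if it were, the tower law would give 26 = [F_{227^26}:F_227] dividing [F_{227^23}:F_227] = 23, contradiction.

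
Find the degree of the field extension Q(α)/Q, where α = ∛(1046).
[Q(α):Q] = 3

The minimal polynomial of α is x^3 - 1046, irreducible over Q since 1046 is not a perfect cube (so x^3 - 1046 has no rational root). Hence [Q(α):Q] = deg(m_α) = 3.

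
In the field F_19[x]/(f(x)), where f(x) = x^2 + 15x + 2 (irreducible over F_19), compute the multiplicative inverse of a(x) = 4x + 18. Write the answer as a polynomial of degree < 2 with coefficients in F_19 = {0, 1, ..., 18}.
a(x)^(-1) ≡ 2x + 2 (mod f(x))

Since f is irreducible over F_19, F_19[x]/(f) is a field and a(x) ≠ 0 has an inverse. Apply the extended Euclidean algorithm to f(x) and a(x) in F_19[x]: f(x) = (5x + 5)·a(x) + (7). The last nonzero remainder is the constant 7 = gcd(f, a) in F_19. Back-substituting through the division chain expresses 7 = s(x)·a(x) + t(x)·f(x) with s(x) ≡ 14x + 14 (mod f), so (14x + 14)·a(x) ≡ 7 (mod f). Multiplying by 7^(-1) ≡ 11 in F_19 gives a(x)^(-1) ≡ 11·(14x + 14) ≡ 2x + 2 (mod f). Check: (4x + 18)·(2x + 2) = 8x^2 + 6x + 17 ≡ 1 (mod x^2 + 15x + 2).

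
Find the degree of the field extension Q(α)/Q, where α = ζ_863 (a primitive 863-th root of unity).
[Q(α):Q] = 862

The minimal polynomial of ζ_863 over Q is the 863-th cyclotomic polynomial Φ_863(x), which is irreducible over Q and has degree φ(863) = 862. Hence [Q(α):Q] = φ(863) = 862.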